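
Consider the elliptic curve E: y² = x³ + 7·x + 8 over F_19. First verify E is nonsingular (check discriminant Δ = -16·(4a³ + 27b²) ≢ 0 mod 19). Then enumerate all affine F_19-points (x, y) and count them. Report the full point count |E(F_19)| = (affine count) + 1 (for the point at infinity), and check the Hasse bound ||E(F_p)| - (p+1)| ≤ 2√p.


Affine points = {(1, 4), (1, 15), (2, 7), (2, 12), (4, 9), (4, 10), (5, 4), (5, 15), (6, 0), (7, 1), (7, 18), (8, 5), (8, 14), (13, 4), (13, 15), (14, 0), (15, 7), (15, 12), (16, 6), (16, 13), (17, 9), (17, 10), (18, 0)}; affine count = 23; |E(F_19)| = 24.

Discriminant check: Δ ∝ 4a³ + 27b² = 4·7³ + 27·8² = 4·343 + 27·64 ≡ 3 (mod 19). Nonzero ⇒ E is nonsingular.
For each x ∈ F_19, compute rhs = x³ + 7·x + 8 mod 19, then count y ∈ F_19 with y² ≡ rhs.
  x = 0: rhs = 8, matching y values: none (0 points).
  x = 1: rhs = 16, matching y values: 4, 15 (2 points).
  x = 2: rhs = 11, matching y values: 7, 12 (2 points).
  x = 3: rhs = 18, matching y values: none (0 points).
  x = 4: rhs = 5, matching y values: 9, 10 (2 points).
  x = 5: rhs = 16, matching y values: 4, 15 (2 points).
  x = 6: rhs = 0, matching y values: 0 (1 points).
  x = 7: rhs = 1, matching y values: 1, 18 (2 points).
  x = 8: rhs = 6, matching y values: 5, 14 (2 points).
  x = 9: rhs = 2, matching y values: none (0 points).
  x = 10: rhs = 14, matching y values: none (0 points).
  x = 11: rhs = 10, matching y values: none (0 points).
  x = 12: rhs = 15, matching y values: none (0 points).
  x = 13: rhs = 16, matching y values: 4, 15 (2 points).
  x = 14: rhs = 0, matching y values: 0 (1 points).
  x = 15: rhs = 11, matching y values: 7, 12 (2 points).
  x = 16: rhs = 17, matching y values: 6, 13 (2 points).
  x = 17: rhs = 5, matching y values: 9, 10 (2 points).
  x = 18: rhs = 0, matching y values: 0 (1 points).
Total affine count: 23.
Full point count |E(F_19)| = 23 + 1 = 24.
Hasse bound: |24 − (19+1)| = |4| = 4 ≤ 2√19 ≈ 8.7178 ✓.


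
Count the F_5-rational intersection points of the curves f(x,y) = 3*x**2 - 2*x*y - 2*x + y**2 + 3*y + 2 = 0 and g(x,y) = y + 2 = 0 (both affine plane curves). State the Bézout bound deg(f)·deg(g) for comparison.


Common zeros: {(0, 3), (1, 3)}; count = 2; Bézout bound = 2.

deg(f) = 2, deg(g) = 1, so Bézout bound = 2.
Scan x ∈ F_5. For each x, list the y ∈ F_5 with f(x, y) ≡ 0 and those with g(x, y) ≡ 0 (mod 5); the common zeros in that column are the intersection.
  x = 0: f ≡ 0 at y ∈ {3, 4}; g ≡ 0 at y ∈ {3}; common: {3}.
  x = 1: f ≡ 0 at y ∈ {1, 3}; g ≡ 0 at y ∈ {3}; common: {3}.
  x = 2: f ≡ 0 at y ∈ {0, 1}; g ≡ 0 at y ∈ {3}; common: ∅.
  x = 3: f ≡ 0 at y ∈ ∅; g ≡ 0 at y ∈ {3}; common: ∅.
  x = 4: f ≡ 0 at y ∈ ∅; g ≡ 0 at y ∈ {3}; common: ∅.
Collecting: common zeros = {(0, 3), (1, 3)}, so the count is 2.
Comparison with the Bézout bound: 2 ≤ 2 = deg(f)·deg(g), as expected for curves with no common component (the bound is attained).


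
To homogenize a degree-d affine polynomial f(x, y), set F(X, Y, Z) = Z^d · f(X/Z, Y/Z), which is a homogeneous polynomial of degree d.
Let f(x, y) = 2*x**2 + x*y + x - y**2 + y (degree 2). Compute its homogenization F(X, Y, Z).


F(X, Y, Z) = 2*X**2 + X*Y + X*Z - Y**2 + Y*Z

deg(f) = 2.
Substitute x = X/Z, y = Y/Z into f, then multiply by Z^2.
  monomial 2·x^2·y^0 ↦ 2·X^2·Y^0·Z^0.
  monomial 1·x^1·y^1 ↦ 1·X^1·Y^1·Z^0.
  monomial 1·x^1·y^0 ↦ 1·X^1·Y^0·Z^1.
  monomial -1·x^0·y^2 ↦ -1·X^0·Y^2·Z^0.
  monomial 1·x^0·y^1 ↦ 1·X^0·Y^1·Z^1.
Collecting: F(X, Y, Z) = 2*X**2 + X*Y + X*Z - Y**2 + Y*Z.


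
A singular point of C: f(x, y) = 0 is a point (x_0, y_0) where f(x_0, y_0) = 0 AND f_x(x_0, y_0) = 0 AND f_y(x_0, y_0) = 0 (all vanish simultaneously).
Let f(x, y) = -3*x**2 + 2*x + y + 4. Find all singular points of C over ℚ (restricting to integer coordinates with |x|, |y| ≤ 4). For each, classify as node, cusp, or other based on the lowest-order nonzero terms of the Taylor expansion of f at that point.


No singular points in the scanned grid; C is smooth there.

Compute partial derivatives:
  f_x = 2 - 6*x.
  f_y = 1.
f_y = 1 is a nonzero constant, so f_y never vanishes: no point (x, y) can satisfy f = f_x = f_y = 0. In particular no (x, y) ∈ {−4, ..., 4}² is singular; the curve is smooth.


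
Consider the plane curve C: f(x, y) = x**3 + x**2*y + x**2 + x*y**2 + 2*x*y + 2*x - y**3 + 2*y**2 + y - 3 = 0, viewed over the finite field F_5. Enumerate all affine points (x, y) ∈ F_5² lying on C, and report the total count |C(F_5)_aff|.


Affine F_5-points: {(2, 1), (3, 3), (4, 0), (4, 1)}; count = 4.

For each of the 25 pairs (x, y) ∈ F_5², evaluate f(x, y) mod 5. Record the zeros.
  x = 0: [0↦2, 1↦4, 2↦4, 3↦1, 4↦4]  zeros at y ∈ ∅
  x = 1: [0↦1, 1↦2, 2↦3, 3↦3, 4↦1]  zeros at y ∈ ∅
  x = 2: [0↦3, 1↦0, 2↦4, 3↦4, 4↦4]  zeros at y ∈ {1}
  x = 3: [0↦4, 1↦4, 2↦3, 3↦0, 4↦4]  zeros at y ∈ {3}
  x = 4: [0↦0, 1↦0, 2↦1, 3↦2, 4↦2]  zeros at y ∈ {0, 1}
Collecting zeros: affine points = {(2, 1), (3, 3), (4, 0), (4, 1)}.
Total count |C(F_5)_aff| = 4.


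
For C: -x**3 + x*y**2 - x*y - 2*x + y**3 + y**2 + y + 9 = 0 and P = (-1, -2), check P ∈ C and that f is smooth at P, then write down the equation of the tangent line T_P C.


Tangent line at P: x + 14*y + 29 = 0.

Step 1: f(-1, -2) = 0, so P lies on C.
Step 2: partial derivatives
  f_x(x, y) = -3*x**2 + y**2 - y - 2, f_y(x, y) = 2*x*y - x + 3*y**2 + 2*y + 1.
  f_x(P) = 1, f_y(P) = 14 (gradient nonzero, so P is smooth).
Step 3: tangent line at P: 1·(x − -1) + 14·(y − -2) = 0.
Expanding: x + 14*y + 29 = 0.


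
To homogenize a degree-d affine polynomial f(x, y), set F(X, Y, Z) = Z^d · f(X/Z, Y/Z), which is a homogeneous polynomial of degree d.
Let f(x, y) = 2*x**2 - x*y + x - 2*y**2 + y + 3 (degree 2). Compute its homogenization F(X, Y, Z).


F(X, Y, Z) = 2*X**2 - X*Y + X*Z - 2*Y**2 + Y*Z + 3*Z**2

deg(f) = 2.
Substitute x = X/Z, y = Y/Z into f, then multiply by Z^2.
  monomial 2·x^2·y^0 ↦ 2·X^2·Y^0·Z^0.
  monomial -1·x^1·y^1 ↦ -1·X^1·Y^1·Z^0.
  monomial 1·x^1·y^0 ↦ 1·X^1·Y^0·Z^1.
  monomial -2·x^0·y^2 ↦ -2·X^0·Y^2·Z^0.
  monomial 1·x^0·y^1 ↦ 1·X^0·Y^1·Z^1.
  monomial 3·x^0·y^0 ↦ 3·X^0·Y^0·Z^2.
Collecting: F(X, Y, Z) = 2*X**2 - X*Y + X*Z - 2*Y**2 + Y*Z + 3*Z**2.


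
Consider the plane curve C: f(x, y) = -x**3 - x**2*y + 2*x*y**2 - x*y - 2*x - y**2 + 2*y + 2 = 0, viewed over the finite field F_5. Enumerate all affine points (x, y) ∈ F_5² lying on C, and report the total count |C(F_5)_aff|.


Affine F_5-points: {(1, 1), (1, 4), (2, 0), (2, 3), (4, 0), (4, 4)}; count = 6.

For each of the 25 pairs (x, y) ∈ F_5², evaluate f(x, y) mod 5. Record the zeros.
  x = 0: [0↦2, 1↦3, 2↦2, 3↦4, 4↦4]  zeros at y ∈ ∅
  x = 1: [0↦4, 1↦0, 2↦3, 3↦3, 4↦0]  zeros at y ∈ {1, 4}
  x = 2: [0↦0, 1↦4, 2↦4, 3↦0, 4↦2]  zeros at y ∈ {0, 3}
  x = 3: [0↦4, 1↦4, 2↦4, 3↦4, 4↦4]  zeros at y ∈ ∅
  x = 4: [0↦0, 1↦4, 2↦2, 3↦4, 4↦0]  zeros at y ∈ {0, 4}
Collecting zeros: affine points = {(1, 1), (1, 4), (2, 0), (2, 3), (4, 0), (4, 4)}.
Total count |C(F_5)_aff| = 6.


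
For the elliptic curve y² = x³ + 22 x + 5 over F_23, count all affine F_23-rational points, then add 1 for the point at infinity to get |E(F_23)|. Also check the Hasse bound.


Affine points = {(3, 11), (3, 12), (6, 10), (6, 13), (8, 7), (8, 16), (9, 9), (9, 14), (10, 11), (10, 12), (13, 2), (13, 21), (17, 5), (17, 18), (18, 0), (20, 2), (20, 21)}; affine count = 17; |E(F_23)| = 18.

Discriminant check: Δ ∝ 4a³ + 27b² = 4·22³ + 27·5² = 4·10648 + 27·25 ≡ 4 (mod 23). Nonzero ⇒ E is nonsingular.
For each x ∈ F_23, compute rhs = x³ + 22·x + 5 mod 23, then count y ∈ F_23 with y² ≡ rhs.
  x = 0: rhs = 5, matching y values: none (0 points).
  x = 1: rhs = 5, matching y values: none (0 points).
  x = 2: rhs = 11, matching y values: none (0 points).
  x = 3: rhs = 6, matching y values: 11, 12 (2 points).
  x = 4: rhs = 19, matching y values: none (0 points).
  x = 5: rhs = 10, matching y values: none (0 points).
  x = 6: rhs = 8, matching y values: 10, 13 (2 points).
  x = 7: rhs = 19, matching y values: none (0 points).
  x = 8: rhs = 3, matching y values: 7, 16 (2 points).
  x = 9: rhs = 12, matching y values: 9, 14 (2 points).
  x = 10: rhs = 6, matching y values: 11, 12 (2 points).
  x = 11: rhs = 14, matching y values: none (0 points).
  x = 12: rhs = 19, matching y values: none (0 points).
  x = 13: rhs = 4, matching y values: 2, 21 (2 points).
  x = 14: rhs = 21, matching y values: none (0 points).
  x = 15: rhs = 7, matching y values: none (0 points).
  x = 16: rhs = 14, matching y values: none (0 points).
  x = 17: rhs = 2, matching y values: 5, 18 (2 points).
  x = 18: rhs = 0, matching y values: 0 (1 points).
  x = 19: rhs = 14, matching y values: none (0 points).
  x = 20: rhs = 4, matching y values: 2, 21 (2 points).
  x = 21: rhs = 22, matching y values: none (0 points).
  x = 22: rhs = 5, matching y values: none (0 points).
Total affine count: 17.
Full point count |E(F_23)| = 17 + 1 = 18.
Hasse bound: |18 − (23+1)| = |-6| = 6 ≤ 2√23 ≈ 9.5917 ✓.


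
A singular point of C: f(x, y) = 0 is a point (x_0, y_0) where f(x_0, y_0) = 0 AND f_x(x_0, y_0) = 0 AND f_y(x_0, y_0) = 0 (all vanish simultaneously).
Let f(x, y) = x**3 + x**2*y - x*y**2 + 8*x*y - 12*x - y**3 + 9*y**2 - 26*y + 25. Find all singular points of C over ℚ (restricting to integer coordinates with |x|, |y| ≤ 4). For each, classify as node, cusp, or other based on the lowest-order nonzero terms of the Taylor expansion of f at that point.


Singular points: {(-1, 3)}; classification: cusp.

Compute partial derivatives:
  f_x = 3*x**2 + 2*x*y - y**2 + 8*y - 12.
  f_y = x**2 - 2*x*y + 8*x - 3*y**2 + 18*y - 26.
Scan x_0 ∈ {−4, ..., 4}. For each x_0, f_y(x_0, y) is a polynomial in y; find its integer roots y ∈ {−4, ..., 4}, then test f_x and f at those candidates.
  x = -4: f_y(-4, y) = -3*y**2 + 26*y - 42; no integer root y with |y| ≤ 4.
  x = -3: f_y(-3, y) = -3*y**2 + 24*y - 41; no integer root y with |y| ≤ 4.
  x = -2: f_y(-2, y) = -3*y**2 + 22*y - 38; no integer root y with |y| ≤ 4.
  x = -1: f_y(-1, y) = -3*y**2 + 20*y - 33; vanishes at y ∈ {3}. (-1, 3): f_x = 0, f = 0 — SINGULAR.
  x = 0: f_y(0, y) = -3*y**2 + 18*y - 26; no integer root y with |y| ≤ 4.
  x = 1: f_y(1, y) = -3*y**2 + 16*y - 17; no integer root y with |y| ≤ 4.
  x = 2: f_y(2, y) = -3*y**2 + 14*y - 6; no integer root y with |y| ≤ 4.
  x = 3: f_y(3, y) = -3*y**2 + 12*y + 7; no integer root y with |y| ≤ 4.
  x = 4: f_y(4, y) = -3*y**2 + 10*y + 22; no integer root y with |y| ≤ 4.
Only singular point on the grid: (-1, 3).
Classify: substitute x = -1 + u, y = 3 + v and expand: f = u**3 + u**2*v - u*v**2 - v**3 + v**2.
No constant or linear terms (consistent with a singular point). Quadratic part: v**2. Cubic part: u**3 + u**2*v - u*v**2 - v**3.
The quadratic part v**2 is a perfect square, so there is a single (double) tangent line v = 0, i.e. y = 3. Restricting the cubic part to that line (v = 0) leaves u**3 ≠ 0, so f is not divisible by v and the branch is v² ≈ -u**3 to lowest order — this is a cusp.
Classification: cusp.


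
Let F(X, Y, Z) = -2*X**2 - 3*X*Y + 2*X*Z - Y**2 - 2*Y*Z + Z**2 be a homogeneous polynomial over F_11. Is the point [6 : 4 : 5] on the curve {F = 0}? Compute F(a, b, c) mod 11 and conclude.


F(6,4,5) ≡ 6 (mod 11); P is NOT on the curve.

Evaluate F(6, 4, 5) term-by-term (mod 11).
  -2*X**2 ↦ -2·36·1·1 = -72
  -3*X*Y ↦ -3·6·4·1 = -72
  2*X*Z ↦ 2·6·1·5 = 60
  -Y**2 ↦ -1·1·16·1 = -16
  -2*Y*Z ↦ -2·1·4·5 = -40
  Z**2 ↦ 1·1·1·25 = 25
Sum: F(6, 4, 5) = (-72) + (-72) + (60) + (-16) + (-40) + (25) = -115.
Reducing mod 11: -115 ≡ 6 (mod 11).
Since F(a, b, c) ≡ 6 ≠ 0 (mod 11), P does NOT lie on the curve.


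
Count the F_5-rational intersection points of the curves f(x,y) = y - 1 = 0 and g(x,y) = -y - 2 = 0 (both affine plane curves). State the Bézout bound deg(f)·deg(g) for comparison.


Common zeros: ∅; count = 0; Bézout bound = 1.

deg(f) = 1, deg(g) = 1, so Bézout bound = 1.
Scan x ∈ F_5. For each x, list the y ∈ F_5 with f(x, y) ≡ 0 and those with g(x, y) ≡ 0 (mod 5); the common zeros in that column are the intersection.
  x = 0: f ≡ 0 at y ∈ {1}; g ≡ 0 at y ∈ {3}; common: ∅.
  x = 1: f ≡ 0 at y ∈ {1}; g ≡ 0 at y ∈ {3}; common: ∅.
  x = 2: f ≡ 0 at y ∈ {1}; g ≡ 0 at y ∈ {3}; common: ∅.
  x = 3: f ≡ 0 at y ∈ {1}; g ≡ 0 at y ∈ {3}; common: ∅.
  x = 4: f ≡ 0 at y ∈ {1}; g ≡ 0 at y ∈ {3}; common: ∅.
Collecting: common zeros = ∅, so the count is 0.
Comparison with the Bézout bound: 0 ≤ 1 = deg(f)·deg(g), as expected for curves with no common component (the affine F_5-count falls short of the bound because intersections may lie at infinity, over extension fields, or carry multiplicity).


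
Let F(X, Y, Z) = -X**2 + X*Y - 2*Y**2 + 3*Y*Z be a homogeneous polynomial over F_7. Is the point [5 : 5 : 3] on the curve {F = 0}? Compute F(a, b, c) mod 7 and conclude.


F(5,5,3) ≡ 2 (mod 7); P is NOT on the curve.

Evaluate F(5, 5, 3) term-by-term (mod 7).
  -X**2 ↦ -1·25·1·1 = -25
  X*Y ↦ 1·5·5·1 = 25
  -2*Y**2 ↦ -2·1·25·1 = -50
  3*Y*Z ↦ 3·1·5·3 = 45
Sum: F(5, 5, 3) = (-25) + (25) + (-50) + (45) = -5.
Reducing mod 7: -5 ≡ 2 (mod 7).
Since F(a, b, c) ≡ 2 ≠ 0 (mod 7), P does NOT lie on the curve.


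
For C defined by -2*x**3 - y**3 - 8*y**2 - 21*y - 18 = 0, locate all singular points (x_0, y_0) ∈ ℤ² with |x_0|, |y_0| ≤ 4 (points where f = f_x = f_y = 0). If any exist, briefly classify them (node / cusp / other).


Singular points: {(0, -3)}; classification: cusp.

Compute partial derivatives:
  f_x = -6*x**2.
  f_y = -3*y**2 - 16*y - 21.
Scan x_0 ∈ {−4, ..., 4}. For each x_0, f_y(x_0, y) is a polynomial in y; find its integer roots y ∈ {−4, ..., 4}, then test f_x and f at those candidates.
  x = -4: f_y(-4, y) = -3*y**2 - 16*y - 21; vanishes at y ∈ {-3}. (-4, -3): f_x = -96 ≠ 0.
  x = -3: f_y(-3, y) = -3*y**2 - 16*y - 21; vanishes at y ∈ {-3}. (-3, -3): f_x = -54 ≠ 0.
  x = -2: f_y(-2, y) = -3*y**2 - 16*y - 21; vanishes at y ∈ {-3}. (-2, -3): f_x = -24 ≠ 0.
  x = -1: f_y(-1, y) = -3*y**2 - 16*y - 21; vanishes at y ∈ {-3}. (-1, -3): f_x = -6 ≠ 0.
  x = 0: f_y(0, y) = -3*y**2 - 16*y - 21; vanishes at y ∈ {-3}. (0, -3): f_x = 0, f = 0 — SINGULAR.
  x = 1: f_y(1, y) = -3*y**2 - 16*y - 21; vanishes at y ∈ {-3}. (1, -3): f_x = -6 ≠ 0.
  x = 2: f_y(2, y) = -3*y**2 - 16*y - 21; vanishes at y ∈ {-3}. (2, -3): f_x = -24 ≠ 0.
  x = 3: f_y(3, y) = -3*y**2 - 16*y - 21; vanishes at y ∈ {-3}. (3, -3): f_x = -54 ≠ 0.
  x = 4: f_y(4, y) = -3*y**2 - 16*y - 21; vanishes at y ∈ {-3}. (4, -3): f_x = -96 ≠ 0.
Only singular point on the grid: (0, -3).
Classify: substitute x = 0 + u, y = -3 + v and expand: f = -2*u**3 - v**3 + v**2.
No constant or linear terms (consistent with a singular point). Quadratic part: v**2. Cubic part: -2*u**3 - v**3.
The quadratic part v**2 is a perfect square, so there is a single (double) tangent line v = 0, i.e. y = -3. Restricting the cubic part to that line (v = 0) leaves -2*u**3 ≠ 0, so f is not divisible by v and the branch is v² ≈ 2*u**3 to lowest order — this is a cusp.
Classification: cusp.


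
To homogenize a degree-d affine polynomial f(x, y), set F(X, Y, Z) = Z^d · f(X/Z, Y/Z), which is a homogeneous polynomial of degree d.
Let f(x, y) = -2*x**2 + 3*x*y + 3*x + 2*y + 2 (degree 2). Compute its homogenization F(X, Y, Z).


F(X, Y, Z) = -2*X**2 + 3*X*Y + 3*X*Z + 2*Y*Z + 2*Z**2

deg(f) = 2.
Substitute x = X/Z, y = Y/Z into f, then multiply by Z^2.
  monomial -2·x^2·y^0 ↦ -2·X^2·Y^0·Z^0.
  monomial 3·x^1·y^1 ↦ 3·X^1·Y^1·Z^0.
  monomial 3·x^1·y^0 ↦ 3·X^1·Y^0·Z^1.
  monomial 2·x^0·y^1 ↦ 2·X^0·Y^1·Z^1.
  monomial 2·x^0·y^0 ↦ 2·X^0·Y^0·Z^2.
Collecting: F(X, Y, Z) = -2*X**2 + 3*X*Y + 3*X*Z + 2*Y*Z + 2*Z**2.


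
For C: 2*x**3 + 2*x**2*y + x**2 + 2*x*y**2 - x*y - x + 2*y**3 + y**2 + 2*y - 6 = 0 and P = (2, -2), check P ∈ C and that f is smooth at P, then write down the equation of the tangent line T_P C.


Tangent line at P: 21*x + 12*y - 18 = 0.

Step 1: f(2, -2) = 0, so P lies on C.
Step 2: partial derivatives
  f_x(x, y) = 6*x**2 + 4*x*y + 2*x + 2*y**2 - y - 1, f_y(x, y) = 2*x**2 + 4*x*y - x + 6*y**2 + 2*y + 2.
  f_x(P) = 21, f_y(P) = 12 (gradient nonzero, so P is smooth).
Step 3: tangent line at P: 21·(x − 2) + 12·(y − -2) = 0.
Expanding: 21*x + 12*y - 18 = 0.


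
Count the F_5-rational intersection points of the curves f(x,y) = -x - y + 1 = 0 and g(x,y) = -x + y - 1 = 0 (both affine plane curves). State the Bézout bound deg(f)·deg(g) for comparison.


Common zeros: {(0, 1)}; count = 1; Bézout bound = 1.

deg(f) = 1, deg(g) = 1, so Bézout bound = 1.
Scan x ∈ F_5. For each x, list the y ∈ F_5 with f(x, y) ≡ 0 and those with g(x, y) ≡ 0 (mod 5); the common zeros in that column are the intersection.
  x = 0: f ≡ 0 at y ∈ {1}; g ≡ 0 at y ∈ {1}; common: {1}.
  x = 1: f ≡ 0 at y ∈ {0}; g ≡ 0 at y ∈ {2}; common: ∅.
  x = 2: f ≡ 0 at y ∈ {4}; g ≡ 0 at y ∈ {3}; common: ∅.
  x = 3: f ≡ 0 at y ∈ {3}; g ≡ 0 at y ∈ {4}; common: ∅.
  x = 4: f ≡ 0 at y ∈ {2}; g ≡ 0 at y ∈ {0}; common: ∅.
Collecting: common zeros = {(0, 1)}, so the count is 1.
Comparison with the Bézout bound: 1 ≤ 1 = deg(f)·deg(g), as expected for curves with no common component (the bound is attained).


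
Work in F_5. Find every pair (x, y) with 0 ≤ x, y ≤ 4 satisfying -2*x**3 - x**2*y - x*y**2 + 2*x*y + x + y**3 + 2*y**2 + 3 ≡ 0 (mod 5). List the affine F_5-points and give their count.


Affine F_5-points: {(1, 1), (2, 1), (3, 2), (4, 1)}; count = 4.

For each of the 25 pairs (x, y) ∈ F_5², evaluate f(x, y) mod 5. Record the zeros.
  x = 0: [0↦3, 1↦1, 2↦4, 3↦3, 4↦4]  zeros at y ∈ ∅
  x = 1: [0↦2, 1↦0, 2↦1, 3↦1, 4↦1]  zeros at y ∈ {1}
  x = 2: [0↦4, 1↦0, 2↦2, 3↦1, 4↦3]  zeros at y ∈ {1}
  x = 3: [0↦2, 1↦4, 2↦0, 3↦1, 4↦3]  zeros at y ∈ {2}
  x = 4: [0↦4, 1↦0, 2↦3, 3↦4, 4↦4]  zeros at y ∈ {1}
Collecting zeros: affine points = {(1, 1), (2, 1), (3, 2), (4, 1)}.
Total count |C(F_5)_aff| = 4.


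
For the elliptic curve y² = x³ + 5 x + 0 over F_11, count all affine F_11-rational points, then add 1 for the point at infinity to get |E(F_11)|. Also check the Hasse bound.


Affine points = {(0, 0), (3, 3), (3, 8), (6, 2), (6, 9), (7, 2), (7, 9), (9, 2), (9, 9), (10, 4), (10, 7)}; affine count = 11; |E(F_11)| = 12.

Discriminant check: Δ ∝ 4a³ + 27b² = 4·5³ + 27·0² = 4·125 + 27·0 ≡ 5 (mod 11). Nonzero ⇒ E is nonsingular.
For each x ∈ F_11, compute rhs = x³ + 5·x + 0 mod 11, then count y ∈ F_11 with y² ≡ rhs.
  x = 0: rhs = 0, matching y values: 0 (1 points).
  x = 1: rhs = 6, matching y values: none (0 points).
  x = 2: rhs = 7, matching y values: none (0 points).
  x = 3: rhs = 9, matching y values: 3, 8 (2 points).
  x = 4: rhs = 7, matching y values: none (0 points).
  x = 5: rhs = 7, matching y values: none (0 points).
  x = 6: rhs = 4, matching y values: 2, 9 (2 points).
  x = 7: rhs = 4, matching y values: 2, 9 (2 points).
  x = 8: rhs = 2, matching y values: none (0 points).
  x = 9: rhs = 4, matching y values: 2, 9 (2 points).
  x = 10: rhs = 5, matching y values: 4, 7 (2 points).
Total affine count: 11.
Full point count |E(F_11)| = 11 + 1 = 12.
Hasse bound: |12 − (11+1)| = |0| = 0 ≤ 2√11 ≈ 6.6332 ✓.


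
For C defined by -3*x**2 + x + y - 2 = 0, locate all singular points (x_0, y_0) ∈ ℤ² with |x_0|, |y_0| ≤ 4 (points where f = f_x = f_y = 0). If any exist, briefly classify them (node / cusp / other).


No singular points in the scanned grid; C is smooth there.

Compute partial derivatives:
  f_x = 1 - 6*x.
  f_y = 1.
f_y = 1 is a nonzero constant, so f_y never vanishes: no point (x, y) can satisfy f = f_x = f_y = 0. In particular no (x, y) ∈ {−4, ..., 4}² is singular; the curve is smooth.


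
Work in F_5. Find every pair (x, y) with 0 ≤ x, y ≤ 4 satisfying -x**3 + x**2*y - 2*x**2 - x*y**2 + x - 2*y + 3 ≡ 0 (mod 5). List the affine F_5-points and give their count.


Affine F_5-points: {(0, 4), (1, 2), (2, 2), (2, 4), (3, 1), (3, 3)}; count = 6.

For each of the 25 pairs (x, y) ∈ F_5², evaluate f(x, y) mod 5. Record the zeros.
  x = 0: [0↦3, 1↦1, 2↦4, 3↦2, 4↦0]  zeros at y ∈ {4}
  x = 1: [0↦1, 1↦4, 2↦0, 3↦4, 4↦1]  zeros at y ∈ {2}
  x = 2: [0↦4, 1↦4, 2↦0, 3↦2, 4↦0]  zeros at y ∈ {2, 4}
  x = 3: [0↦1, 1↦0, 2↦3, 3↦0, 4↦1]  zeros at y ∈ {1, 3}
  x = 4: [0↦1, 1↦1, 2↦3, 3↦2, 4↦3]  zeros at y ∈ ∅
Collecting zeros: affine points = {(0, 4), (1, 2), (2, 2), (2, 4), (3, 1), (3, 3)}.
Total count |C(F_5)_aff| = 6.


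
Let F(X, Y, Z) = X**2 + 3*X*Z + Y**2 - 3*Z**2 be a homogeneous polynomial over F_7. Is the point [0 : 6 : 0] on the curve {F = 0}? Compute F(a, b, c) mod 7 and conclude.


F(0,6,0) ≡ 1 (mod 7); P is NOT on the curve.

Evaluate F(0, 6, 0) term-by-term (mod 7).
  X**2 ↦ 1·0·1·1 = 0
  3*X*Z ↦ 3·0·1·0 = 0
  Y**2 ↦ 1·1·36·1 = 36
  -3*Z**2 ↦ -3·1·1·0 = 0
Sum: F(0, 6, 0) = (0) + (0) + (36) + (0) = 36.
Reducing mod 7: 36 ≡ 1 (mod 7).
Since F(a, b, c) ≡ 1 ≠ 0 (mod 7), P does NOT lie on the curve.


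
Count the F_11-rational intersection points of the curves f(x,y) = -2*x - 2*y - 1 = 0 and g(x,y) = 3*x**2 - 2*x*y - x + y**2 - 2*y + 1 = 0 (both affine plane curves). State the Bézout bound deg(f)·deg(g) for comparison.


Common zeros: ∅; count = 0; Bézout bound = 2.

deg(f) = 1, deg(g) = 2, so Bézout bound = 2.
Scan x ∈ F_11. For each x, list the y ∈ F_11 with f(x, y) ≡ 0 and those with g(x, y) ≡ 0 (mod 11); the common zeros in that column are the intersection.
  x = 0: f ≡ 0 at y ∈ {5}; g ≡ 0 at y ∈ {1}; common: ∅.
  x = 1: f ≡ 0 at y ∈ {4}; g ≡ 0 at y ∈ {1, 3}; common: ∅.
  x = 2: f ≡ 0 at y ∈ {3}; g ≡ 0 at y ∈ {0, 6}; common: ∅.
  x = 3: f ≡ 0 at y ∈ {2}; g ≡ 0 at y ∈ ∅; common: ∅.
  x = 4: f ≡ 0 at y ∈ {1}; g ≡ 0 at y ∈ ∅; common: ∅.
  x = 5: f ≡ 0 at y ∈ {0}; g ≡ 0 at y ∈ {3, 9}; common: ∅.
  x = 6: f ≡ 0 at y ∈ {10}; g ≡ 0 at y ∈ {6, 8}; common: ∅.
  x = 7: f ≡ 0 at y ∈ {9}; g ≡ 0 at y ∈ {8}; common: ∅.
  x = 8: f ≡ 0 at y ∈ {8}; g ≡ 0 at y ∈ ∅; common: ∅.
  x = 9: f ≡ 0 at y ∈ {7}; g ≡ 0 at y ∈ ∅; common: ∅.
  x = 10: f ≡ 0 at y ∈ {6}; g ≡ 0 at y ∈ ∅; common: ∅.
Collecting: common zeros = ∅, so the count is 0.
Comparison with the Bézout bound: 0 ≤ 2 = deg(f)·deg(g), as expected for curves with no common component (the affine F_11-count falls short of the bound because intersections may lie at infinity, over extension fields, or carry multiplicity).


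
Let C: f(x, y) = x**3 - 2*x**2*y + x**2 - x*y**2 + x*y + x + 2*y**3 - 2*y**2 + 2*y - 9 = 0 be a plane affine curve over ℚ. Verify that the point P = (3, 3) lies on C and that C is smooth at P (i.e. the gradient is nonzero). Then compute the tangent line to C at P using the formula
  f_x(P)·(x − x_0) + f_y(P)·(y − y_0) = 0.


Tangent line at P: -8*x + 11*y - 9 = 0.

Step 1: f(3, 3) = 0, so P lies on C.
Step 2: partial derivatives
  f_x(x, y) = 3*x**2 - 4*x*y + 2*x - y**2 + y + 1, f_y(x, y) = -2*x**2 - 2*x*y + x + 6*y**2 - 4*y + 2.
  f_x(P) = -8, f_y(P) = 11 (gradient nonzero, so P is smooth).
Step 3: tangent line at P: -8·(x − 3) + 11·(y − 3) = 0.
Expanding: -8*x + 11*y - 9 = 0.


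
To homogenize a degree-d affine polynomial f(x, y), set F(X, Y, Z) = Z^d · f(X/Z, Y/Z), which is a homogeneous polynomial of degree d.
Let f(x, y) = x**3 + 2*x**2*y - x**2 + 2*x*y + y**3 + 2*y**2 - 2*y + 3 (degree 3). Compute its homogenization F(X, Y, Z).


F(X, Y, Z) = X**3 + 2*X**2*Y - X**2*Z + 2*X*Y*Z + Y**3 + 2*Y**2*Z - 2*Y*Z**2 + 3*Z**3

deg(f) = 3.
Substitute x = X/Z, y = Y/Z into f, then multiply by Z^3.
  monomial 1·x^3·y^0 ↦ 1·X^3·Y^0·Z^0.
  monomial 2·x^2·y^1 ↦ 2·X^2·Y^1·Z^0.
  monomial -1·x^2·y^0 ↦ -1·X^2·Y^0·Z^1.
  monomial 2·x^1·y^1 ↦ 2·X^1·Y^1·Z^1.
  monomial 1·x^0·y^3 ↦ 1·X^0·Y^3·Z^0.
  monomial 2·x^0·y^2 ↦ 2·X^0·Y^2·Z^1.
  monomial -2·x^0·y^1 ↦ -2·X^0·Y^1·Z^2.
  monomial 3·x^0·y^0 ↦ 3·X^0·Y^0·Z^3.
Collecting: F(X, Y, Z) = X**3 + 2*X**2*Y - X**2*Z + 2*X*Y*Z + Y**3 + 2*Y**2*Z - 2*Y*Z**2 + 3*Z**3.


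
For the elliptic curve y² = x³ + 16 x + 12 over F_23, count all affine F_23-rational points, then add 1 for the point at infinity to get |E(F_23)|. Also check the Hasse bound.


Affine points = {(0, 9), (0, 14), (1, 11), (1, 12), (2, 11), (2, 12), (3, 8), (3, 15), (4, 5), (4, 18), (6, 5), (6, 18), (8, 10), (8, 13), (11, 1), (11, 22), (12, 0), (13, 5), (13, 18), (14, 6), (14, 17), (15, 4), (15, 19), (20, 11), (20, 12), (21, 8), (21, 15), (22, 8), (22, 15)}; affine count = 29; |E(F_23)| = 30.

Discriminant check: Δ ∝ 4a³ + 27b² = 4·16³ + 27·12² = 4·4096 + 27·144 ≡ 9 (mod 23). Nonzero ⇒ E is nonsingular.
For each x ∈ F_23, compute rhs = x³ + 16·x + 12 mod 23, then count y ∈ F_23 with y² ≡ rhs.
  x = 0: rhs = 12, matching y values: 9, 14 (2 points).
  x = 1: rhs = 6, matching y values: 11, 12 (2 points).
  x = 2: rhs = 6, matching y values: 11, 12 (2 points).
  x = 3: rhs = 18, matching y values: 8, 15 (2 points).
  x = 4: rhs = 2, matching y values: 5, 18 (2 points).
  x = 5: rhs = 10, matching y values: none (0 points).
  x = 6: rhs = 2, matching y values: 5, 18 (2 points).
  x = 7: rhs = 7, matching y values: none (0 points).
  x = 8: rhs = 8, matching y values: 10, 13 (2 points).
  x = 9: rhs = 11, matching y values: none (0 points).
  x = 10: rhs = 22, matching y values: none (0 points).
  x = 11: rhs = 1, matching y values: 1, 22 (2 points).
  x = 12: rhs = 0, matching y values: 0 (1 points).
  x = 13: rhs = 2, matching y values: 5, 18 (2 points).
  x = 14: rhs = 13, matching y values: 6, 17 (2 points).
  x = 15: rhs = 16, matching y values: 4, 19 (2 points).
  x = 16: rhs = 17, matching y values: none (0 points).
  x = 17: rhs = 22, matching y values: none (0 points).
  x = 18: rhs = 14, matching y values: none (0 points).
  x = 19: rhs = 22, matching y values: none (0 points).
  x = 20: rhs = 6, matching y values: 11, 12 (2 points).
  x = 21: rhs = 18, matching y values: 8, 15 (2 points).
  x = 22: rhs = 18, matching y values: 8, 15 (2 points).
Total affine count: 29.
Full point count |E(F_23)| = 29 + 1 = 30.
Hasse bound: |30 − (23+1)| = |6| = 6 ≤ 2√23 ≈ 9.5917 ✓.


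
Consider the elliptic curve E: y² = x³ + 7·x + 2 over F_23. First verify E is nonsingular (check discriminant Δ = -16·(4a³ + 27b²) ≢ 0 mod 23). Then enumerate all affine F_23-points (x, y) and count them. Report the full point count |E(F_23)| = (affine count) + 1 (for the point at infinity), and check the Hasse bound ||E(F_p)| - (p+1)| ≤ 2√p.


Affine points = {(0, 5), (0, 18), (2, 1), (2, 22), (3, 2), (3, 21), (4, 5), (4, 18), (5, 1), (5, 22), (7, 7), (7, 16), (8, 8), (8, 15), (9, 9), (9, 14), (13, 6), (13, 17), (15, 3), (15, 20), (16, 1), (16, 22), (18, 7), (18, 16), (19, 5), (19, 18), (20, 0), (21, 7), (21, 16)}; affine count = 29; |E(F_23)| = 30.

Discriminant check: Δ ∝ 4a³ + 27b² = 4·7³ + 27·2² = 4·343 + 27·4 ≡ 8 (mod 23). Nonzero ⇒ E is nonsingular.
For each x ∈ F_23, compute rhs = x³ + 7·x + 2 mod 23, then count y ∈ F_23 with y² ≡ rhs.
  x = 0: rhs = 2, matching y values: 5, 18 (2 points).
  x = 1: rhs = 10, matching y values: none (0 points).
  x = 2: rhs = 1, matching y values: 1, 22 (2 points).
  x = 3: rhs = 4, matching y values: 2, 21 (2 points).
  x = 4: rhs = 2, matching y values: 5, 18 (2 points).
  x = 5: rhs = 1, matching y values: 1, 22 (2 points).
  x = 6: rhs = 7, matching y values: none (0 points).
  x = 7: rhs = 3, matching y values: 7, 16 (2 points).
  x = 8: rhs = 18, matching y values: 8, 15 (2 points).
  x = 9: rhs = 12, matching y values: 9, 14 (2 points).
  x = 10: rhs = 14, matching y values: none (0 points).
  x = 11: rhs = 7, matching y values: none (0 points).
  x = 12: rhs = 20, matching y values: none (0 points).
  x = 13: rhs = 13, matching y values: 6, 17 (2 points).
  x = 14: rhs = 15, matching y values: none (0 points).
  x = 15: rhs = 9, matching y values: 3, 20 (2 points).
  x = 16: rhs = 1, matching y values: 1, 22 (2 points).
  x = 17: rhs = 20, matching y values: none (0 points).
  x = 18: rhs = 3, matching y values: 7, 16 (2 points).
  x = 19: rhs = 2, matching y values: 5, 18 (2 points).
  x = 20: rhs = 0, matching y values: 0 (1 points).
  x = 21: rhs = 3, matching y values: 7, 16 (2 points).
  x = 22: rhs = 17, matching y values: none (0 points).
Total affine count: 29.
Full point count |E(F_23)| = 29 + 1 = 30.
Hasse bound: |30 − (23+1)| = |6| = 6 ≤ 2√23 ≈ 9.5917 ✓.


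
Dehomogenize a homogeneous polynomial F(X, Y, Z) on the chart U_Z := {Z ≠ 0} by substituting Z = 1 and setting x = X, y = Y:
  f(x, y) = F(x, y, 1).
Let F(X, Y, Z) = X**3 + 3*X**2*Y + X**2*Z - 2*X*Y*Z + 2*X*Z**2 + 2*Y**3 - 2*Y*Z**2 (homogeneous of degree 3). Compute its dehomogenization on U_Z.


f(x, y) = x**3 + 3*x**2*y + x**2 - 2*x*y + 2*x + 2*y**3 - 2*y

On U_Z we set Z = 1. Each monomial c·X^i·Y^j·Z^k in F becomes c·x^i·y^j·1^k = c·x^i·y^j.
Substituting Z = 1: F(X, Y, 1) = x**3 + 3*x**2*y + x**2 - 2*x*y + 2*x + 2*y**3 - 2*y.
Note: deg(f) ≤ deg(F) = 3; strict inequality happens when F is divisible by Z (lost terms).


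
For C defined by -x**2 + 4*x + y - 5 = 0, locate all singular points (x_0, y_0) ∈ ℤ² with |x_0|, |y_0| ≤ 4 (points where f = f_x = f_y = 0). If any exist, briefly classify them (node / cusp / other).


No singular points in the scanned grid; C is smooth there.

Compute partial derivatives:
  f_x = 4 - 2*x.
  f_y = 1.
f_y = 1 is a nonzero constant, so f_y never vanishes: no point (x, y) can satisfy f = f_x = f_y = 0. In particular no (x, y) ∈ {−4, ..., 4}² is singular; the curve is smooth.


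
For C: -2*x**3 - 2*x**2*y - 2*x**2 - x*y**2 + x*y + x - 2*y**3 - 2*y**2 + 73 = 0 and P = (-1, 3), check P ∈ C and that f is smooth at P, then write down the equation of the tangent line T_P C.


Tangent line at P: 5*x - 63*y + 194 = 0.

Step 1: f(-1, 3) = 0, so P lies on C.
Step 2: partial derivatives
  f_x(x, y) = -6*x**2 - 4*x*y - 4*x - y**2 + y + 1, f_y(x, y) = -2*x**2 - 2*x*y + x - 6*y**2 - 4*y.
  f_x(P) = 5, f_y(P) = -63 (gradient nonzero, so P is smooth).
Step 3: tangent line at P: 5·(x − -1) + -63·(y − 3) = 0.
Expanding: 5*x - 63*y + 194 = 0.


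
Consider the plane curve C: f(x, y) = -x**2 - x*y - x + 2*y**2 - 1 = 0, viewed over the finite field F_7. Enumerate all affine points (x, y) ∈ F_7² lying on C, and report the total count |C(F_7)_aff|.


Affine F_7-points: {(0, 2), (0, 5), (1, 5), (1, 6), (2, 0), (2, 1), (3, 1), (3, 4), (4, 0), (4, 2), (5, 3), (6, 4), (6, 6)}; count = 13.

For each of the 49 pairs (x, y) ∈ F_7², evaluate f(x, y) mod 7. Record the zeros.
  x = 0: [0↦6, 1↦1, 2↦0, 3↦3, 4↦3, 5↦0, 6↦1]  zeros at y ∈ {2, 5}
  x = 1: [0↦4, 1↦5, 2↦3, 3↦5, 4↦4, 5↦0, 6↦0]  zeros at y ∈ {5, 6}
  x = 2: [0↦0, 1↦0, 2↦4, 3↦5, 4↦3, 5↦5, 6↦4]  zeros at y ∈ {0, 1}
  x = 3: [0↦1, 1↦0, 2↦3, 3↦3, 4↦0, 5↦1, 6↦6]  zeros at y ∈ {1, 4}
  x = 4: [0↦0, 1↦5, 2↦0, 3↦6, 4↦2, 5↦2, 6↦6]  zeros at y ∈ {0, 2}
  x = 5: [0↦4, 1↦1, 2↦2, 3↦0, 4↦2, 5↦1, 6↦4]  zeros at y ∈ {3}
  x = 6: [0↦6, 1↦2, 2↦2, 3↦6, 4↦0, 5↦5, 6↦0]  zeros at y ∈ {4, 6}
Collecting zeros: affine points = {(0, 2), (0, 5), (1, 5), (1, 6), (2, 0), (2, 1), (3, 1), (3, 4), (4, 0), (4, 2), (5, 3), (6, 4), (6, 6)}.
Total count |C(F_7)_aff| = 13.


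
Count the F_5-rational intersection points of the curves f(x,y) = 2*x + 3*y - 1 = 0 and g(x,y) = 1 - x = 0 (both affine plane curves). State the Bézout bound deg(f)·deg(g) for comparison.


Common zeros: {(1, 3)}; count = 1; Bézout bound = 1.

deg(f) = 1, deg(g) = 1, so Bézout bound = 1.
Scan x ∈ F_5. For each x, list the y ∈ F_5 with f(x, y) ≡ 0 and those with g(x, y) ≡ 0 (mod 5); the common zeros in that column are the intersection.
  x = 0: f ≡ 0 at y ∈ {2}; g ≡ 0 at y ∈ ∅; common: ∅.
  x = 1: f ≡ 0 at y ∈ {3}; g ≡ 0 at y ∈ {0, 1, 2, 3, 4}; common: {3}.
  x = 2: f ≡ 0 at y ∈ {4}; g ≡ 0 at y ∈ ∅; common: ∅.
  x = 3: f ≡ 0 at y ∈ {0}; g ≡ 0 at y ∈ ∅; common: ∅.
  x = 4: f ≡ 0 at y ∈ {1}; g ≡ 0 at y ∈ ∅; common: ∅.
Collecting: common zeros = {(1, 3)}, so the count is 1.
Comparison with the Bézout bound: 1 ≤ 1 = deg(f)·deg(g), as expected for curves with no common component (the bound is attained).


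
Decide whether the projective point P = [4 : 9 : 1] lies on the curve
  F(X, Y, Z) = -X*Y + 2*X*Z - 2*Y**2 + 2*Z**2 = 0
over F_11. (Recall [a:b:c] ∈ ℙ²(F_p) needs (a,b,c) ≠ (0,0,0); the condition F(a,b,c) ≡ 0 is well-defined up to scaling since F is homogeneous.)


F(4,9,1) ≡ 10 (mod 11); P is NOT on the curve.

Evaluate F(4, 9, 1) term-by-term (mod 11).
  -X*Y ↦ -1·4·9·1 = -36
  2*X*Z ↦ 2·4·1·1 = 8
  -2*Y**2 ↦ -2·1·81·1 = -162
  2*Z**2 ↦ 2·1·1·1 = 2
Sum: F(4, 9, 1) = (-36) + (8) + (-162) + (2) = -188.
Reducing mod 11: -188 ≡ 10 (mod 11).
Since F(a, b, c) ≡ 10 ≠ 0 (mod 11), P does NOT lie on the curve.


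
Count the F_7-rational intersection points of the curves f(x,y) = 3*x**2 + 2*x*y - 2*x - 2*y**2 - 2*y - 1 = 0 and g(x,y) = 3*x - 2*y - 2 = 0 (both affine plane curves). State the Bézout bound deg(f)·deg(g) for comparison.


Common zeros: {(5, 3)}; count = 1; Bézout bound = 2.

deg(f) = 2, deg(g) = 1, so Bézout bound = 2.
Scan x ∈ F_7. For each x, list the y ∈ F_7 with f(x, y) ≡ 0 and those with g(x, y) ≡ 0 (mod 7); the common zeros in that column are the intersection.
  x = 0: f ≡ 0 at y ∈ ∅; g ≡ 0 at y ∈ {6}; common: ∅.
  x = 1: f ≡ 0 at y ∈ {0}; g ≡ 0 at y ∈ {4}; common: ∅.
  x = 2: f ≡ 0 at y ∈ {0, 1}; g ≡ 0 at y ∈ {2}; common: ∅.
  x = 3: f ≡ 0 at y ∈ {3, 6}; g ≡ 0 at y ∈ {0}; common: ∅.
  x = 4: f ≡ 0 at y ∈ ∅; g ≡ 0 at y ∈ {5}; common: ∅.
  x = 5: f ≡ 0 at y ∈ {1, 3}; g ≡ 0 at y ∈ {3}; common: {3}.
  x = 6: f ≡ 0 at y ∈ ∅; g ≡ 0 at y ∈ {1}; common: ∅.
Collecting: common zeros = {(5, 3)}, so the count is 1.
Comparison with the Bézout bound: 1 ≤ 2 = deg(f)·deg(g), as expected for curves with no common component (the affine F_7-count falls short of the bound because intersections may lie at infinity, over extension fields, or carry multiplicity).


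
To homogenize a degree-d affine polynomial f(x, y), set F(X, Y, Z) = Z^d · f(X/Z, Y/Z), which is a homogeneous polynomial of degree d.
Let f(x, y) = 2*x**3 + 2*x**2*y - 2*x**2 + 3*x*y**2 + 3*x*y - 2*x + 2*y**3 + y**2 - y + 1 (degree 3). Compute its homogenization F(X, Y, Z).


F(X, Y, Z) = 2*X**3 + 2*X**2*Y - 2*X**2*Z + 3*X*Y**2 + 3*X*Y*Z - 2*X*Z**2 + 2*Y**3 + Y**2*Z - Y*Z**2 + Z**3

deg(f) = 3.
Substitute x = X/Z, y = Y/Z into f, then multiply by Z^3.
  monomial 2·x^3·y^0 ↦ 2·X^3·Y^0·Z^0.
  monomial 2·x^2·y^1 ↦ 2·X^2·Y^1·Z^0.
  monomial -2·x^2·y^0 ↦ -2·X^2·Y^0·Z^1.
  monomial 3·x^1·y^2 ↦ 3·X^1·Y^2·Z^0.
  monomial 3·x^1·y^1 ↦ 3·X^1·Y^1·Z^1.
  monomial -2·x^1·y^0 ↦ -2·X^1·Y^0·Z^2.
  monomial 2·x^0·y^3 ↦ 2·X^0·Y^3·Z^0.
  monomial 1·x^0·y^2 ↦ 1·X^0·Y^2·Z^1.
  monomial -1·x^0·y^1 ↦ -1·X^0·Y^1·Z^2.
  monomial 1·x^0·y^0 ↦ 1·X^0·Y^0·Z^3.
Collecting: F(X, Y, Z) = 2*X**3 + 2*X**2*Y - 2*X**2*Z + 3*X*Y**2 + 3*X*Y*Z - 2*X*Z**2 + 2*Y**3 + Y**2*Z - Y*Z**2 + Z**3.


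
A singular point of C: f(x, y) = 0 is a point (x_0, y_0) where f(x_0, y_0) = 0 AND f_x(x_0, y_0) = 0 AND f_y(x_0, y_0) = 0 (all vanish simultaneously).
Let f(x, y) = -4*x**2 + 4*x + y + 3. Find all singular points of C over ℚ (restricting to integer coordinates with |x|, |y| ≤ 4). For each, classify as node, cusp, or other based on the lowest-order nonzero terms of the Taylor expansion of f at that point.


No singular points in the scanned grid; C is smooth there.

Compute partial derivatives:
  f_x = 4 - 8*x.
  f_y = 1.
f_y = 1 is a nonzero constant, so f_y never vanishes: no point (x, y) can satisfy f = f_x = f_y = 0. In particular no (x, y) ∈ {−4, ..., 4}² is singular; the curve is smooth.


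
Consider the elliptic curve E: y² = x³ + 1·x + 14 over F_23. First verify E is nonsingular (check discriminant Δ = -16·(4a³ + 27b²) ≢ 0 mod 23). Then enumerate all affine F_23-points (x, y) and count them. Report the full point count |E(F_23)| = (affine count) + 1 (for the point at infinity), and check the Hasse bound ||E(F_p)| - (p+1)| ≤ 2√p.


Affine points = {(1, 4), (1, 19), (2, 1), (2, 22), (4, 6), (4, 17), (5, 11), (5, 12), (6, 11), (6, 12), (9, 4), (9, 19), (10, 9), (10, 14), (12, 11), (12, 12), (13, 4), (13, 19), (14, 9), (14, 14), (15, 0), (16, 3), (16, 20), (21, 2), (21, 21), (22, 9), (22, 14)}; affine count = 27; |E(F_23)| = 28.

Discriminant check: Δ ∝ 4a³ + 27b² = 4·1³ + 27·14² = 4·1 + 27·196 ≡ 6 (mod 23). Nonzero ⇒ E is nonsingular.
For each x ∈ F_23, compute rhs = x³ + 1·x + 14 mod 23, then count y ∈ F_23 with y² ≡ rhs.
  x = 0: rhs = 14, matching y values: none (0 points).
  x = 1: rhs = 16, matching y values: 4, 19 (2 points).
  x = 2: rhs = 1, matching y values: 1, 22 (2 points).
  x = 3: rhs = 21, matching y values: none (0 points).
  x = 4: rhs = 13, matching y values: 6, 17 (2 points).
  x = 5: rhs = 6, matching y values: 11, 12 (2 points).
  x = 6: rhs = 6, matching y values: 11, 12 (2 points).
  x = 7: rhs = 19, matching y values: none (0 points).
  x = 8: rhs = 5, matching y values: none (0 points).
  x = 9: rhs = 16, matching y values: 4, 19 (2 points).
  x = 10: rhs = 12, matching y values: 9, 14 (2 points).
  x = 11: rhs = 22, matching y values: none (0 points).
  x = 12: rhs = 6, matching y values: 11, 12 (2 points).
  x = 13: rhs = 16, matching y values: 4, 19 (2 points).
  x = 14: rhs = 12, matching y values: 9, 14 (2 points).
  x = 15: rhs = 0, matching y values: 0 (1 points).
  x = 16: rhs = 9, matching y values: 3, 20 (2 points).
  x = 17: rhs = 22, matching y values: none (0 points).
  x = 18: rhs = 22, matching y values: none (0 points).
  x = 19: rhs = 15, matching y values: none (0 points).
  x = 20: rhs = 7, matching y values: none (0 points).
  x = 21: rhs = 4, matching y values: 2, 21 (2 points).
  x = 22: rhs = 12, matching y values: 9, 14 (2 points).
Total affine count: 27.
Full point count |E(F_23)| = 27 + 1 = 28.
Hasse bound: |28 − (23+1)| = |4| = 4 ≤ 2√23 ≈ 9.5917 ✓.


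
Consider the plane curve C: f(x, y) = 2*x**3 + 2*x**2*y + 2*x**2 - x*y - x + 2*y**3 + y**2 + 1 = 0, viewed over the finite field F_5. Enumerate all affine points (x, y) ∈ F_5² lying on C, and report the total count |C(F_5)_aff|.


Affine F_5-points: {(0, 4), (1, 3), (2, 2), (3, 0), (3, 2)}; count = 5.

For each of the 25 pairs (x, y) ∈ F_5², evaluate f(x, y) mod 5. Record the zeros.
  x = 0: [0↦1, 1↦4, 2↦1, 3↦4, 4↦0]  zeros at y ∈ {4}
  x = 1: [0↦4, 1↦3, 2↦1, 3↦0, 4↦2]  zeros at y ∈ {3}
  x = 2: [0↦3, 1↦2, 2↦0, 3↦4, 4↦1]  zeros at y ∈ {2}
  x = 3: [0↦0, 1↦3, 2↦0, 3↦3, 4↦4]  zeros at y ∈ {0, 2}
  x = 4: [0↦2, 1↦3, 2↦3, 3↦4, 4↦3]  zeros at y ∈ ∅
Collecting zeros: affine points = {(0, 4), (1, 3), (2, 2), (3, 0), (3, 2)}.
Total count |C(F_5)_aff| = 5.


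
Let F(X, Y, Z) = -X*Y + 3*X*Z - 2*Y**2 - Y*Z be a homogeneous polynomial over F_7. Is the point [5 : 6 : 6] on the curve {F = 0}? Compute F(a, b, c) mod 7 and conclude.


F(5,6,6) ≡ 1 (mod 7); P is NOT on the curve.

Evaluate F(5, 6, 6) term-by-term (mod 7).
  -X*Y ↦ -1·5·6·1 = -30
  3*X*Z ↦ 3·5·1·6 = 90
  -2*Y**2 ↦ -2·1·36·1 = -72
  -Y*Z ↦ -1·1·6·6 = -36
Sum: F(5, 6, 6) = (-30) + (90) + (-72) + (-36) = -48.
Reducing mod 7: -48 ≡ 1 (mod 7).
Since F(a, b, c) ≡ 1 ≠ 0 (mod 7), P does NOT lie on the curve.
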